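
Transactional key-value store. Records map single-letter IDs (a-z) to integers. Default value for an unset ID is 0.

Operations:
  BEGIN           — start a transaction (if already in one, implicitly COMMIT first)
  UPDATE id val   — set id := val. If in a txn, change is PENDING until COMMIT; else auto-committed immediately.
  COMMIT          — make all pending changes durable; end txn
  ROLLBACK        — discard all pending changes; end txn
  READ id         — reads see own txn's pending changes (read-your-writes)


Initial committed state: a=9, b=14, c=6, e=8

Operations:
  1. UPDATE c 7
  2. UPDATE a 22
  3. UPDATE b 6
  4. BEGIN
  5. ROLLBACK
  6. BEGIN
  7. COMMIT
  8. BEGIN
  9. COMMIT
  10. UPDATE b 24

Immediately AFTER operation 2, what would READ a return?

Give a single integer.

Answer: 22

Derivation:
Initial committed: {a=9, b=14, c=6, e=8}
Op 1: UPDATE c=7 (auto-commit; committed c=7)
Op 2: UPDATE a=22 (auto-commit; committed a=22)
After op 2: visible(a) = 22 (pending={}, committed={a=22, b=14, c=7, e=8})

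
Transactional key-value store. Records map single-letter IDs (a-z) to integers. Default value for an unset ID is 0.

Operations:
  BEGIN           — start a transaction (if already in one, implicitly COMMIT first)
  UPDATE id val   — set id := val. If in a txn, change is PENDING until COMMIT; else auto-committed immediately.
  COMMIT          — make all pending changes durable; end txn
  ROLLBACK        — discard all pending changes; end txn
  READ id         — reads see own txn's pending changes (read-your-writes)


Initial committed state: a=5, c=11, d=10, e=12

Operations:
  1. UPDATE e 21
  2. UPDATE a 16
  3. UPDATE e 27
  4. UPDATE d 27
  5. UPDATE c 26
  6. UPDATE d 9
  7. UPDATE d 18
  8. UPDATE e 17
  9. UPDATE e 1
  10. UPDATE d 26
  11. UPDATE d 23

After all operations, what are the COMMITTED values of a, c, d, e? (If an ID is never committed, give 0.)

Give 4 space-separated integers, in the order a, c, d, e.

Initial committed: {a=5, c=11, d=10, e=12}
Op 1: UPDATE e=21 (auto-commit; committed e=21)
Op 2: UPDATE a=16 (auto-commit; committed a=16)
Op 3: UPDATE e=27 (auto-commit; committed e=27)
Op 4: UPDATE d=27 (auto-commit; committed d=27)
Op 5: UPDATE c=26 (auto-commit; committed c=26)
Op 6: UPDATE d=9 (auto-commit; committed d=9)
Op 7: UPDATE d=18 (auto-commit; committed d=18)
Op 8: UPDATE e=17 (auto-commit; committed e=17)
Op 9: UPDATE e=1 (auto-commit; committed e=1)
Op 10: UPDATE d=26 (auto-commit; committed d=26)
Op 11: UPDATE d=23 (auto-commit; committed d=23)
Final committed: {a=16, c=26, d=23, e=1}

Answer: 16 26 23 1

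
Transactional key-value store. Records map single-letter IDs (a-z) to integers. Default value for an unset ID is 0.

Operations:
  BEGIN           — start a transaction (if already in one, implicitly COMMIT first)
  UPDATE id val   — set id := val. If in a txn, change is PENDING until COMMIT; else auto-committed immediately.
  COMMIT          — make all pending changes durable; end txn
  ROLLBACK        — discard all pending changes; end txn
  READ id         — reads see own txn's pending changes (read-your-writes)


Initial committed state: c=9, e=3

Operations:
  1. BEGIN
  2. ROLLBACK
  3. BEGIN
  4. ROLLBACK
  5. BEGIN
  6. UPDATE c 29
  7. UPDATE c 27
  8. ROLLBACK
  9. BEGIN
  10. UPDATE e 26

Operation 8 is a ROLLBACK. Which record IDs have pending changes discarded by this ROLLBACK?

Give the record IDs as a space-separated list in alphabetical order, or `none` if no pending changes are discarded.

Answer: c

Derivation:
Initial committed: {c=9, e=3}
Op 1: BEGIN: in_txn=True, pending={}
Op 2: ROLLBACK: discarded pending []; in_txn=False
Op 3: BEGIN: in_txn=True, pending={}
Op 4: ROLLBACK: discarded pending []; in_txn=False
Op 5: BEGIN: in_txn=True, pending={}
Op 6: UPDATE c=29 (pending; pending now {c=29})
Op 7: UPDATE c=27 (pending; pending now {c=27})
Op 8: ROLLBACK: discarded pending ['c']; in_txn=False
Op 9: BEGIN: in_txn=True, pending={}
Op 10: UPDATE e=26 (pending; pending now {e=26})
ROLLBACK at op 8 discards: ['c']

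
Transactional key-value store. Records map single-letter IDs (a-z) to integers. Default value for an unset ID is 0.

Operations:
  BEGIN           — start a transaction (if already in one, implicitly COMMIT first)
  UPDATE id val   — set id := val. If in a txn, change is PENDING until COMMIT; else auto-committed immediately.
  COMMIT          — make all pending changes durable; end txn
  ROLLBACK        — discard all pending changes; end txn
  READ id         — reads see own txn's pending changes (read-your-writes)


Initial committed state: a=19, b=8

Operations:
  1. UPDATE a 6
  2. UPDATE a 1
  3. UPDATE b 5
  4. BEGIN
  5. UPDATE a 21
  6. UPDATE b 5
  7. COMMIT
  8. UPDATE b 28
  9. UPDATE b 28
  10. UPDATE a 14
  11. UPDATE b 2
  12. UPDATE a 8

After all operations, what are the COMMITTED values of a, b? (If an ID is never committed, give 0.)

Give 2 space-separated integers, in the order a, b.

Answer: 8 2

Derivation:
Initial committed: {a=19, b=8}
Op 1: UPDATE a=6 (auto-commit; committed a=6)
Op 2: UPDATE a=1 (auto-commit; committed a=1)
Op 3: UPDATE b=5 (auto-commit; committed b=5)
Op 4: BEGIN: in_txn=True, pending={}
Op 5: UPDATE a=21 (pending; pending now {a=21})
Op 6: UPDATE b=5 (pending; pending now {a=21, b=5})
Op 7: COMMIT: merged ['a', 'b'] into committed; committed now {a=21, b=5}
Op 8: UPDATE b=28 (auto-commit; committed b=28)
Op 9: UPDATE b=28 (auto-commit; committed b=28)
Op 10: UPDATE a=14 (auto-commit; committed a=14)
Op 11: UPDATE b=2 (auto-commit; committed b=2)
Op 12: UPDATE a=8 (auto-commit; committed a=8)
Final committed: {a=8, b=2}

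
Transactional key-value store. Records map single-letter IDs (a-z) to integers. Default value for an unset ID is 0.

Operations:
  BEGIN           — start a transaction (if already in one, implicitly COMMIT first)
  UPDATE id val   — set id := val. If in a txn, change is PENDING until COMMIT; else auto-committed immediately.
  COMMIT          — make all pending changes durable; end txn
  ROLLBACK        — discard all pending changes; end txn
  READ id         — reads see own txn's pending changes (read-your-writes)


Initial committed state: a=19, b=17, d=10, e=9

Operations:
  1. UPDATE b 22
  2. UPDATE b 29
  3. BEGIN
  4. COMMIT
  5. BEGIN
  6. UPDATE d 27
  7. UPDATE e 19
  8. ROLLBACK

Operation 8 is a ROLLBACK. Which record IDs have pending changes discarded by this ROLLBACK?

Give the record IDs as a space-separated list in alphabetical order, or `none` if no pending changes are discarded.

Initial committed: {a=19, b=17, d=10, e=9}
Op 1: UPDATE b=22 (auto-commit; committed b=22)
Op 2: UPDATE b=29 (auto-commit; committed b=29)
Op 3: BEGIN: in_txn=True, pending={}
Op 4: COMMIT: merged [] into committed; committed now {a=19, b=29, d=10, e=9}
Op 5: BEGIN: in_txn=True, pending={}
Op 6: UPDATE d=27 (pending; pending now {d=27})
Op 7: UPDATE e=19 (pending; pending now {d=27, e=19})
Op 8: ROLLBACK: discarded pending ['d', 'e']; in_txn=False
ROLLBACK at op 8 discards: ['d', 'e']

Answer: d e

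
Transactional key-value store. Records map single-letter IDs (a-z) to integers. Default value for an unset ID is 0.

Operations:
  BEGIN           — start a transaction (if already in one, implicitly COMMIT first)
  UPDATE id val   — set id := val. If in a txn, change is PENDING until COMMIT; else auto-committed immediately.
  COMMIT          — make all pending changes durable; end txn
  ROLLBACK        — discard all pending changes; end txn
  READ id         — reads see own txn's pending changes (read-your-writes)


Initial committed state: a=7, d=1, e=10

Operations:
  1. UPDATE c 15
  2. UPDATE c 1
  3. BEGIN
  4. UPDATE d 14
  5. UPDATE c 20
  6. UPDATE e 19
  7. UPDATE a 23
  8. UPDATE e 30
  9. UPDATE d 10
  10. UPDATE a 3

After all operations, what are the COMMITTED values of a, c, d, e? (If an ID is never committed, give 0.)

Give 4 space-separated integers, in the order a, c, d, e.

Initial committed: {a=7, d=1, e=10}
Op 1: UPDATE c=15 (auto-commit; committed c=15)
Op 2: UPDATE c=1 (auto-commit; committed c=1)
Op 3: BEGIN: in_txn=True, pending={}
Op 4: UPDATE d=14 (pending; pending now {d=14})
Op 5: UPDATE c=20 (pending; pending now {c=20, d=14})
Op 6: UPDATE e=19 (pending; pending now {c=20, d=14, e=19})
Op 7: UPDATE a=23 (pending; pending now {a=23, c=20, d=14, e=19})
Op 8: UPDATE e=30 (pending; pending now {a=23, c=20, d=14, e=30})
Op 9: UPDATE d=10 (pending; pending now {a=23, c=20, d=10, e=30})
Op 10: UPDATE a=3 (pending; pending now {a=3, c=20, d=10, e=30})
Final committed: {a=7, c=1, d=1, e=10}

Answer: 7 1 1 10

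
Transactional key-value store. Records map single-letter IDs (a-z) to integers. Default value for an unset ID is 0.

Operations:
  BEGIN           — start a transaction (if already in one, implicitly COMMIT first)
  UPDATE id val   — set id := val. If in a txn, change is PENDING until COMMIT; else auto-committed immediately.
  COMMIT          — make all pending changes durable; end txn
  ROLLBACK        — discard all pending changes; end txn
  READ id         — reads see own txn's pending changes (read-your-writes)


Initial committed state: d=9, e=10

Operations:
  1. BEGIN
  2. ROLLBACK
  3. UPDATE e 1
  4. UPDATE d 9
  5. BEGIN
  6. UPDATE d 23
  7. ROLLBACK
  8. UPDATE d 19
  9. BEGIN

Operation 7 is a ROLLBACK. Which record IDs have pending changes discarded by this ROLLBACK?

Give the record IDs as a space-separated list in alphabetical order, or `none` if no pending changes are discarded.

Answer: d

Derivation:
Initial committed: {d=9, e=10}
Op 1: BEGIN: in_txn=True, pending={}
Op 2: ROLLBACK: discarded pending []; in_txn=False
Op 3: UPDATE e=1 (auto-commit; committed e=1)
Op 4: UPDATE d=9 (auto-commit; committed d=9)
Op 5: BEGIN: in_txn=True, pending={}
Op 6: UPDATE d=23 (pending; pending now {d=23})
Op 7: ROLLBACK: discarded pending ['d']; in_txn=False
Op 8: UPDATE d=19 (auto-commit; committed d=19)
Op 9: BEGIN: in_txn=True, pending={}
ROLLBACK at op 7 discards: ['d']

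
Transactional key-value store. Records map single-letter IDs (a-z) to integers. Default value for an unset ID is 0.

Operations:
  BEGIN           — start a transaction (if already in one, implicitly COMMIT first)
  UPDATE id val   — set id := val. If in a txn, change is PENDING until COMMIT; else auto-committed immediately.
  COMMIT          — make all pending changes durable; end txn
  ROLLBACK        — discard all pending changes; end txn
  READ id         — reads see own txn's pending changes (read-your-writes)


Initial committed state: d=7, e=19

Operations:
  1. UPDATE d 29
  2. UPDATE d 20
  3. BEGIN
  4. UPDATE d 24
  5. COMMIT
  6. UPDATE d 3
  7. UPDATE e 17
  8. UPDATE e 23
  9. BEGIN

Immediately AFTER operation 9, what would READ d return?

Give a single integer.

Answer: 3

Derivation:
Initial committed: {d=7, e=19}
Op 1: UPDATE d=29 (auto-commit; committed d=29)
Op 2: UPDATE d=20 (auto-commit; committed d=20)
Op 3: BEGIN: in_txn=True, pending={}
Op 4: UPDATE d=24 (pending; pending now {d=24})
Op 5: COMMIT: merged ['d'] into committed; committed now {d=24, e=19}
Op 6: UPDATE d=3 (auto-commit; committed d=3)
Op 7: UPDATE e=17 (auto-commit; committed e=17)
Op 8: UPDATE e=23 (auto-commit; committed e=23)
Op 9: BEGIN: in_txn=True, pending={}
After op 9: visible(d) = 3 (pending={}, committed={d=3, e=23})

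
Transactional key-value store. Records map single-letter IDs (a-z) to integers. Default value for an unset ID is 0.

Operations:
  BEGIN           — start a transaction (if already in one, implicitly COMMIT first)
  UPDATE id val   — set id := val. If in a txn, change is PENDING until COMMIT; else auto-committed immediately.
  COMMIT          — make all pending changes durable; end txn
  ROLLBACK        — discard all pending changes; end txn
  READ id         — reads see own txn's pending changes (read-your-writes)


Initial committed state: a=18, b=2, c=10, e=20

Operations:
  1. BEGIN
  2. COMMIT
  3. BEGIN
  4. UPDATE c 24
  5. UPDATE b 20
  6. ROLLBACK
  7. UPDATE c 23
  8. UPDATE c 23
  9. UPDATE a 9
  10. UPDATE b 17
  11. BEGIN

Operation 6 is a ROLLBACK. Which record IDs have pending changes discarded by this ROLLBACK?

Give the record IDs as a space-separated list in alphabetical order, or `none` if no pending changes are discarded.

Answer: b c

Derivation:
Initial committed: {a=18, b=2, c=10, e=20}
Op 1: BEGIN: in_txn=True, pending={}
Op 2: COMMIT: merged [] into committed; committed now {a=18, b=2, c=10, e=20}
Op 3: BEGIN: in_txn=True, pending={}
Op 4: UPDATE c=24 (pending; pending now {c=24})
Op 5: UPDATE b=20 (pending; pending now {b=20, c=24})
Op 6: ROLLBACK: discarded pending ['b', 'c']; in_txn=False
Op 7: UPDATE c=23 (auto-commit; committed c=23)
Op 8: UPDATE c=23 (auto-commit; committed c=23)
Op 9: UPDATE a=9 (auto-commit; committed a=9)
Op 10: UPDATE b=17 (auto-commit; committed b=17)
Op 11: BEGIN: in_txn=True, pending={}
ROLLBACK at op 6 discards: ['b', 'c']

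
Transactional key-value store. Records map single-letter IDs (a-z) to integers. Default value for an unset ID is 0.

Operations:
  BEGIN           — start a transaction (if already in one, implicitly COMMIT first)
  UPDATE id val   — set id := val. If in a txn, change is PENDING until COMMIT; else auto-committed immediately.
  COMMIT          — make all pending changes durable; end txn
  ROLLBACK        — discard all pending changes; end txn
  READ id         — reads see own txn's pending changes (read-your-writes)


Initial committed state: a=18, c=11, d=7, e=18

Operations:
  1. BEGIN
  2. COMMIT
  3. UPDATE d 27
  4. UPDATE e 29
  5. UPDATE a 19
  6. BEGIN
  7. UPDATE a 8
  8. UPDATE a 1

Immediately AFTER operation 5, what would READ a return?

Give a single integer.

Initial committed: {a=18, c=11, d=7, e=18}
Op 1: BEGIN: in_txn=True, pending={}
Op 2: COMMIT: merged [] into committed; committed now {a=18, c=11, d=7, e=18}
Op 3: UPDATE d=27 (auto-commit; committed d=27)
Op 4: UPDATE e=29 (auto-commit; committed e=29)
Op 5: UPDATE a=19 (auto-commit; committed a=19)
After op 5: visible(a) = 19 (pending={}, committed={a=19, c=11, d=27, e=29})

Answer: 19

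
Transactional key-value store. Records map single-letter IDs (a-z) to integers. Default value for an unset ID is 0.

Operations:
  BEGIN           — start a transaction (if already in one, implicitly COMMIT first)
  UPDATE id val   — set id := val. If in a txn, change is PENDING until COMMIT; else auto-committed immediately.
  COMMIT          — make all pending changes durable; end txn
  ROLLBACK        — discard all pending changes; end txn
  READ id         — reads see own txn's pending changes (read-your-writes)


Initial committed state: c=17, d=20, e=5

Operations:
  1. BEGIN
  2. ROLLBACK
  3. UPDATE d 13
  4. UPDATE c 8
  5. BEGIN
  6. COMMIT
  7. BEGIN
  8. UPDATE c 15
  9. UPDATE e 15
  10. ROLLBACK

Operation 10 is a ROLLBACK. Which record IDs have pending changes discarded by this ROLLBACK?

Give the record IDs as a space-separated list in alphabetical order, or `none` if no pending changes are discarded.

Answer: c e

Derivation:
Initial committed: {c=17, d=20, e=5}
Op 1: BEGIN: in_txn=True, pending={}
Op 2: ROLLBACK: discarded pending []; in_txn=False
Op 3: UPDATE d=13 (auto-commit; committed d=13)
Op 4: UPDATE c=8 (auto-commit; committed c=8)
Op 5: BEGIN: in_txn=True, pending={}
Op 6: COMMIT: merged [] into committed; committed now {c=8, d=13, e=5}
Op 7: BEGIN: in_txn=True, pending={}
Op 8: UPDATE c=15 (pending; pending now {c=15})
Op 9: UPDATE e=15 (pending; pending now {c=15, e=15})
Op 10: ROLLBACK: discarded pending ['c', 'e']; in_txn=False
ROLLBACK at op 10 discards: ['c', 'e']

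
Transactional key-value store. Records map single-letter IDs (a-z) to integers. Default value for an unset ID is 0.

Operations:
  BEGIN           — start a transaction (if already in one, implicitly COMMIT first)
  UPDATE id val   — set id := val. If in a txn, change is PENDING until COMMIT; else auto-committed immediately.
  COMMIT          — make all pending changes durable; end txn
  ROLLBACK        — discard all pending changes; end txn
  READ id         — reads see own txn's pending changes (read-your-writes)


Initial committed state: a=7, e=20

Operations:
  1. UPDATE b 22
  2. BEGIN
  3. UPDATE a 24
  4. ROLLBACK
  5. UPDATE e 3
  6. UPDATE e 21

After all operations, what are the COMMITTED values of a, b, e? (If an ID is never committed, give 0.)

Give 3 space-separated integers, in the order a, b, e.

Answer: 7 22 21

Derivation:
Initial committed: {a=7, e=20}
Op 1: UPDATE b=22 (auto-commit; committed b=22)
Op 2: BEGIN: in_txn=True, pending={}
Op 3: UPDATE a=24 (pending; pending now {a=24})
Op 4: ROLLBACK: discarded pending ['a']; in_txn=False
Op 5: UPDATE e=3 (auto-commit; committed e=3)
Op 6: UPDATE e=21 (auto-commit; committed e=21)
Final committed: {a=7, b=22, e=21}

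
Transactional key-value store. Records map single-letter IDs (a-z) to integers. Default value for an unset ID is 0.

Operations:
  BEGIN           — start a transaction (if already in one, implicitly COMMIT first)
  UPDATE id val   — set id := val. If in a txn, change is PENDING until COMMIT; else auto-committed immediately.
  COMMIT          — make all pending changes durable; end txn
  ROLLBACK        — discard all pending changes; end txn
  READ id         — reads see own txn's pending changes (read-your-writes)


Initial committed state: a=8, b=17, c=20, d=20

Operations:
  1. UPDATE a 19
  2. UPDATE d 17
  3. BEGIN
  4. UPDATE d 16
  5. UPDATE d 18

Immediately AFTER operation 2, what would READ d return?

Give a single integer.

Answer: 17

Derivation:
Initial committed: {a=8, b=17, c=20, d=20}
Op 1: UPDATE a=19 (auto-commit; committed a=19)
Op 2: UPDATE d=17 (auto-commit; committed d=17)
After op 2: visible(d) = 17 (pending={}, committed={a=19, b=17, c=20, d=17})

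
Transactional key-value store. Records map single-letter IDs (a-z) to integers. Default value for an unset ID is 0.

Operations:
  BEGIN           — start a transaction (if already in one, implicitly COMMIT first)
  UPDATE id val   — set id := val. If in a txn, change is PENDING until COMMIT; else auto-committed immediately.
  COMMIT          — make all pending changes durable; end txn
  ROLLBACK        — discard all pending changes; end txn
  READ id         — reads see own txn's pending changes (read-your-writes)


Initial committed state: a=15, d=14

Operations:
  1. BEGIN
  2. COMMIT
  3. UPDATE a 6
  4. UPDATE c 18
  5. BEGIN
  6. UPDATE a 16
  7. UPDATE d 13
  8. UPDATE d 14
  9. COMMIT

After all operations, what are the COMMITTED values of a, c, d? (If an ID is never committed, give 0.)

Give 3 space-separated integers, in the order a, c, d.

Initial committed: {a=15, d=14}
Op 1: BEGIN: in_txn=True, pending={}
Op 2: COMMIT: merged [] into committed; committed now {a=15, d=14}
Op 3: UPDATE a=6 (auto-commit; committed a=6)
Op 4: UPDATE c=18 (auto-commit; committed c=18)
Op 5: BEGIN: in_txn=True, pending={}
Op 6: UPDATE a=16 (pending; pending now {a=16})
Op 7: UPDATE d=13 (pending; pending now {a=16, d=13})
Op 8: UPDATE d=14 (pending; pending now {a=16, d=14})
Op 9: COMMIT: merged ['a', 'd'] into committed; committed now {a=16, c=18, d=14}
Final committed: {a=16, c=18, d=14}

Answer: 16 18 14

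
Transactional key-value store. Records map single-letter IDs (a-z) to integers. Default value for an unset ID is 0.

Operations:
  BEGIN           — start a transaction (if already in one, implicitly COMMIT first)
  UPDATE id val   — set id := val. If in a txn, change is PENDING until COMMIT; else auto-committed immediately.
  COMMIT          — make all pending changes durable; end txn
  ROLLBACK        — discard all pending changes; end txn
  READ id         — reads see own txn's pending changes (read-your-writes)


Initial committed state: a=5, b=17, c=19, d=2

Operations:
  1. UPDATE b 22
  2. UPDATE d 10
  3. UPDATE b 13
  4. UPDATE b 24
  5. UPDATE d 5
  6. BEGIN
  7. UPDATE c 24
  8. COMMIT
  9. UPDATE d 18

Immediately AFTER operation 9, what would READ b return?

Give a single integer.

Answer: 24

Derivation:
Initial committed: {a=5, b=17, c=19, d=2}
Op 1: UPDATE b=22 (auto-commit; committed b=22)
Op 2: UPDATE d=10 (auto-commit; committed d=10)
Op 3: UPDATE b=13 (auto-commit; committed b=13)
Op 4: UPDATE b=24 (auto-commit; committed b=24)
Op 5: UPDATE d=5 (auto-commit; committed d=5)
Op 6: BEGIN: in_txn=True, pending={}
Op 7: UPDATE c=24 (pending; pending now {c=24})
Op 8: COMMIT: merged ['c'] into committed; committed now {a=5, b=24, c=24, d=5}
Op 9: UPDATE d=18 (auto-commit; committed d=18)
After op 9: visible(b) = 24 (pending={}, committed={a=5, b=24, c=24, d=18})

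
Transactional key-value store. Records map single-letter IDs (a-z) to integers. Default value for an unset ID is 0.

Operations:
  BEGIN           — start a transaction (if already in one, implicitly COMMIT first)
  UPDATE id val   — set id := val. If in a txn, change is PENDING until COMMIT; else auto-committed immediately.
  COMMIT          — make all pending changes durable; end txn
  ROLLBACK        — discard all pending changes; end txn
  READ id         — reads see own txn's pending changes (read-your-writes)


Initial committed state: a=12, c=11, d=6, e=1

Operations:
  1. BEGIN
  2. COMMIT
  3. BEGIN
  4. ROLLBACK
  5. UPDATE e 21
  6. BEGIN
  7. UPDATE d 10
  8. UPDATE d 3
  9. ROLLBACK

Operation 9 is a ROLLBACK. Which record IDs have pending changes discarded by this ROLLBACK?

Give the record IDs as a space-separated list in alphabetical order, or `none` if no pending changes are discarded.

Answer: d

Derivation:
Initial committed: {a=12, c=11, d=6, e=1}
Op 1: BEGIN: in_txn=True, pending={}
Op 2: COMMIT: merged [] into committed; committed now {a=12, c=11, d=6, e=1}
Op 3: BEGIN: in_txn=True, pending={}
Op 4: ROLLBACK: discarded pending []; in_txn=False
Op 5: UPDATE e=21 (auto-commit; committed e=21)
Op 6: BEGIN: in_txn=True, pending={}
Op 7: UPDATE d=10 (pending; pending now {d=10})
Op 8: UPDATE d=3 (pending; pending now {d=3})
Op 9: ROLLBACK: discarded pending ['d']; in_txn=False
ROLLBACK at op 9 discards: ['d']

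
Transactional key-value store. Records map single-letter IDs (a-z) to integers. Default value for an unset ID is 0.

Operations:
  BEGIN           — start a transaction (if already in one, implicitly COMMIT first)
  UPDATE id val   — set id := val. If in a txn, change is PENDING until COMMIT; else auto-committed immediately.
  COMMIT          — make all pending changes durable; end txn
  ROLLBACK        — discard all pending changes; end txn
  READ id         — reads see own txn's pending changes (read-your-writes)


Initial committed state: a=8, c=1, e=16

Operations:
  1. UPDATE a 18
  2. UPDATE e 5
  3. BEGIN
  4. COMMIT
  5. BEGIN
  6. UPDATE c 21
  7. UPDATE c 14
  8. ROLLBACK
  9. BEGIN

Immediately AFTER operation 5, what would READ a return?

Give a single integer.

Initial committed: {a=8, c=1, e=16}
Op 1: UPDATE a=18 (auto-commit; committed a=18)
Op 2: UPDATE e=5 (auto-commit; committed e=5)
Op 3: BEGIN: in_txn=True, pending={}
Op 4: COMMIT: merged [] into committed; committed now {a=18, c=1, e=5}
Op 5: BEGIN: in_txn=True, pending={}
After op 5: visible(a) = 18 (pending={}, committed={a=18, c=1, e=5})

Answer: 18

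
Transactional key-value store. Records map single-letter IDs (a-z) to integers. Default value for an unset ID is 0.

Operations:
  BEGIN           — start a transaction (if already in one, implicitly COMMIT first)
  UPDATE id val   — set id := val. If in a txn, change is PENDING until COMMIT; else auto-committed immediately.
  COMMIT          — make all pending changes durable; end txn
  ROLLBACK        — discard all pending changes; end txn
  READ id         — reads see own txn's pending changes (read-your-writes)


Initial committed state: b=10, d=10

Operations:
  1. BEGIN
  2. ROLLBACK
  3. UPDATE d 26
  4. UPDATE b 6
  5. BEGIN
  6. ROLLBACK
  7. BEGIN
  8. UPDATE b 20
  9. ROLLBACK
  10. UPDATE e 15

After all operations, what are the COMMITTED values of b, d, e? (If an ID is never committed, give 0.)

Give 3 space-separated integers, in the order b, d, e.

Answer: 6 26 15

Derivation:
Initial committed: {b=10, d=10}
Op 1: BEGIN: in_txn=True, pending={}
Op 2: ROLLBACK: discarded pending []; in_txn=False
Op 3: UPDATE d=26 (auto-commit; committed d=26)
Op 4: UPDATE b=6 (auto-commit; committed b=6)
Op 5: BEGIN: in_txn=True, pending={}
Op 6: ROLLBACK: discarded pending []; in_txn=False
Op 7: BEGIN: in_txn=True, pending={}
Op 8: UPDATE b=20 (pending; pending now {b=20})
Op 9: ROLLBACK: discarded pending ['b']; in_txn=False
Op 10: UPDATE e=15 (auto-commit; committed e=15)
Final committed: {b=6, d=26, e=15}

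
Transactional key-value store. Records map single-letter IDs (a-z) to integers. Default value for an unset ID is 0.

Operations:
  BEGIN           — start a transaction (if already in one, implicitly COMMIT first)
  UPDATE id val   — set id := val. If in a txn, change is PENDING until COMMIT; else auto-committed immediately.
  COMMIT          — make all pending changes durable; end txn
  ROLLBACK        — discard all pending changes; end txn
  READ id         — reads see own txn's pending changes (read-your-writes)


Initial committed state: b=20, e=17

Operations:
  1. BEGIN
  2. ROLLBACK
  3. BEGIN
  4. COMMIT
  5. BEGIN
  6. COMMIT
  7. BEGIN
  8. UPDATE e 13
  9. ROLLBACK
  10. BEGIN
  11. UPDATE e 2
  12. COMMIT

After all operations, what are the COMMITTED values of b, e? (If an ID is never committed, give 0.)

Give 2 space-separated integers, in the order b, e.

Initial committed: {b=20, e=17}
Op 1: BEGIN: in_txn=True, pending={}
Op 2: ROLLBACK: discarded pending []; in_txn=False
Op 3: BEGIN: in_txn=True, pending={}
Op 4: COMMIT: merged [] into committed; committed now {b=20, e=17}
Op 5: BEGIN: in_txn=True, pending={}
Op 6: COMMIT: merged [] into committed; committed now {b=20, e=17}
Op 7: BEGIN: in_txn=True, pending={}
Op 8: UPDATE e=13 (pending; pending now {e=13})
Op 9: ROLLBACK: discarded pending ['e']; in_txn=False
Op 10: BEGIN: in_txn=True, pending={}
Op 11: UPDATE e=2 (pending; pending now {e=2})
Op 12: COMMIT: merged ['e'] into committed; committed now {b=20, e=2}
Final committed: {b=20, e=2}

Answer: 20 2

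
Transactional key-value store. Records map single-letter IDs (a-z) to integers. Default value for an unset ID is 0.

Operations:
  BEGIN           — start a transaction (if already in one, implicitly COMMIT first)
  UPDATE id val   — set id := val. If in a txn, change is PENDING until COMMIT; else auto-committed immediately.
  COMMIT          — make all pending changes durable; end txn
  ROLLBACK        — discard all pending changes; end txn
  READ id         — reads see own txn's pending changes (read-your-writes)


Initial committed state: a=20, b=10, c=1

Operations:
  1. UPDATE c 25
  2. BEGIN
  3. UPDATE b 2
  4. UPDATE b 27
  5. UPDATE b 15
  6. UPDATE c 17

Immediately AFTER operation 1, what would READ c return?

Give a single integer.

Answer: 25

Derivation:
Initial committed: {a=20, b=10, c=1}
Op 1: UPDATE c=25 (auto-commit; committed c=25)
After op 1: visible(c) = 25 (pending={}, committed={a=20, b=10, c=25})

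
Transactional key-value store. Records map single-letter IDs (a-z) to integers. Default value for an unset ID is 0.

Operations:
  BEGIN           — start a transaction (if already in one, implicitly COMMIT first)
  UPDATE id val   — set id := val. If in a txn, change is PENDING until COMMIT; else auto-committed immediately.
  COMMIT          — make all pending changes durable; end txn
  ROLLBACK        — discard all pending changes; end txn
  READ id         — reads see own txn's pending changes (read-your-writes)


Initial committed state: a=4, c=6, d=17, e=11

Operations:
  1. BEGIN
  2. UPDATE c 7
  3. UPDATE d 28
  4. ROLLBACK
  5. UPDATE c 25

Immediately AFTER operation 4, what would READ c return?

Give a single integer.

Initial committed: {a=4, c=6, d=17, e=11}
Op 1: BEGIN: in_txn=True, pending={}
Op 2: UPDATE c=7 (pending; pending now {c=7})
Op 3: UPDATE d=28 (pending; pending now {c=7, d=28})
Op 4: ROLLBACK: discarded pending ['c', 'd']; in_txn=False
After op 4: visible(c) = 6 (pending={}, committed={a=4, c=6, d=17, e=11})

Answer: 6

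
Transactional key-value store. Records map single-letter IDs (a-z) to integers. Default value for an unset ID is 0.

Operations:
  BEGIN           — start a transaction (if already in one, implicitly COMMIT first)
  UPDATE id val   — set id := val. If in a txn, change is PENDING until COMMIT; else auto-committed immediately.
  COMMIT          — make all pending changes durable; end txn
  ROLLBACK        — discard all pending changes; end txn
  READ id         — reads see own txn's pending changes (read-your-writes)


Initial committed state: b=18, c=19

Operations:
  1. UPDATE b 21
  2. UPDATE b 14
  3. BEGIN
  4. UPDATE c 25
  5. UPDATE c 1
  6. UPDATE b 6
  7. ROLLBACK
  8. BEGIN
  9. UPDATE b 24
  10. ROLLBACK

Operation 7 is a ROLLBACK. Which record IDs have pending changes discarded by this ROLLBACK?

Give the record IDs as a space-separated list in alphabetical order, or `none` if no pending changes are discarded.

Answer: b c

Derivation:
Initial committed: {b=18, c=19}
Op 1: UPDATE b=21 (auto-commit; committed b=21)
Op 2: UPDATE b=14 (auto-commit; committed b=14)
Op 3: BEGIN: in_txn=True, pending={}
Op 4: UPDATE c=25 (pending; pending now {c=25})
Op 5: UPDATE c=1 (pending; pending now {c=1})
Op 6: UPDATE b=6 (pending; pending now {b=6, c=1})
Op 7: ROLLBACK: discarded pending ['b', 'c']; in_txn=False
Op 8: BEGIN: in_txn=True, pending={}
Op 9: UPDATE b=24 (pending; pending now {b=24})
Op 10: ROLLBACK: discarded pending ['b']; in_txn=False
ROLLBACK at op 7 discards: ['b', 'c']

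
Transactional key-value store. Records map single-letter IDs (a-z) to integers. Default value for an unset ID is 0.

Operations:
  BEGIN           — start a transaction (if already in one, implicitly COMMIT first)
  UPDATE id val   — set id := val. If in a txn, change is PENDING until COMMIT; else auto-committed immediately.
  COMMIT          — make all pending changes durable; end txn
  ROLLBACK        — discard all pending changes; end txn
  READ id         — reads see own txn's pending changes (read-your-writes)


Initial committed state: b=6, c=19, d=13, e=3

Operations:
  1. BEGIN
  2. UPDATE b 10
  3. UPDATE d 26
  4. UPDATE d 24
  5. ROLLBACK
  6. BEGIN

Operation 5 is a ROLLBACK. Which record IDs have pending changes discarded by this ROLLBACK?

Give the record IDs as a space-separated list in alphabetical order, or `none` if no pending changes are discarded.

Answer: b d

Derivation:
Initial committed: {b=6, c=19, d=13, e=3}
Op 1: BEGIN: in_txn=True, pending={}
Op 2: UPDATE b=10 (pending; pending now {b=10})
Op 3: UPDATE d=26 (pending; pending now {b=10, d=26})
Op 4: UPDATE d=24 (pending; pending now {b=10, d=24})
Op 5: ROLLBACK: discarded pending ['b', 'd']; in_txn=False
Op 6: BEGIN: in_txn=True, pending={}
ROLLBACK at op 5 discards: ['b', 'd']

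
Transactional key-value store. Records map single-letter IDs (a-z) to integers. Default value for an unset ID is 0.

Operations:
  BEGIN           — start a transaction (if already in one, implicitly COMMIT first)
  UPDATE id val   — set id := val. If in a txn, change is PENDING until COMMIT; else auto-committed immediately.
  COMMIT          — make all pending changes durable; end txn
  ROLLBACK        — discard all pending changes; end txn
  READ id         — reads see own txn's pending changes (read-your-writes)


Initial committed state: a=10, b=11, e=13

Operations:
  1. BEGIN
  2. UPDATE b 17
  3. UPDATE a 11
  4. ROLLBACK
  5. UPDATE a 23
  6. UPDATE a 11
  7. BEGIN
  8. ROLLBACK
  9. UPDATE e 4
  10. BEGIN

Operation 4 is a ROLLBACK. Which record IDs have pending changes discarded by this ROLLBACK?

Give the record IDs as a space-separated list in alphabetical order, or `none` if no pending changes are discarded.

Initial committed: {a=10, b=11, e=13}
Op 1: BEGIN: in_txn=True, pending={}
Op 2: UPDATE b=17 (pending; pending now {b=17})
Op 3: UPDATE a=11 (pending; pending now {a=11, b=17})
Op 4: ROLLBACK: discarded pending ['a', 'b']; in_txn=False
Op 5: UPDATE a=23 (auto-commit; committed a=23)
Op 6: UPDATE a=11 (auto-commit; committed a=11)
Op 7: BEGIN: in_txn=True, pending={}
Op 8: ROLLBACK: discarded pending []; in_txn=False
Op 9: UPDATE e=4 (auto-commit; committed e=4)
Op 10: BEGIN: in_txn=True, pending={}
ROLLBACK at op 4 discards: ['a', 'b']

Answer: a b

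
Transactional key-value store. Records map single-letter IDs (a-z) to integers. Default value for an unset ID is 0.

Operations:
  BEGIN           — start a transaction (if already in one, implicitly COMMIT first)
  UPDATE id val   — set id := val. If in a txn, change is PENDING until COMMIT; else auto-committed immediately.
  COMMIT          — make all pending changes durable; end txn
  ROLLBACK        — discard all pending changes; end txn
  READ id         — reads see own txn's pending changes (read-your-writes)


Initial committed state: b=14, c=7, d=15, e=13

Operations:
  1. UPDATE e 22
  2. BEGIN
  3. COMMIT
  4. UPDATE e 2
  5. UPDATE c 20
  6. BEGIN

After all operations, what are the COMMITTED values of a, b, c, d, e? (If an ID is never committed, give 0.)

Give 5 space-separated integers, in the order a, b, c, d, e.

Answer: 0 14 20 15 2

Derivation:
Initial committed: {b=14, c=7, d=15, e=13}
Op 1: UPDATE e=22 (auto-commit; committed e=22)
Op 2: BEGIN: in_txn=True, pending={}
Op 3: COMMIT: merged [] into committed; committed now {b=14, c=7, d=15, e=22}
Op 4: UPDATE e=2 (auto-commit; committed e=2)
Op 5: UPDATE c=20 (auto-commit; committed c=20)
Op 6: BEGIN: in_txn=True, pending={}
Final committed: {b=14, c=20, d=15, e=2}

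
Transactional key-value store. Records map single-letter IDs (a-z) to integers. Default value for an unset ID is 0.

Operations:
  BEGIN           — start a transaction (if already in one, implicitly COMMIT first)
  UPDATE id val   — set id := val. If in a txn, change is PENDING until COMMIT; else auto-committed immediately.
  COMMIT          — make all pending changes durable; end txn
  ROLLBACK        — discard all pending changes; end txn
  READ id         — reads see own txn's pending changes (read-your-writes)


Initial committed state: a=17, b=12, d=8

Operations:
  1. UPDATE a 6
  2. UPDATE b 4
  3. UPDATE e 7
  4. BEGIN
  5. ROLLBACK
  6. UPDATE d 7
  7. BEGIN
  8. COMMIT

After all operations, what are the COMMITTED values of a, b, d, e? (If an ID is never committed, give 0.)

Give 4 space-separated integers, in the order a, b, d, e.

Answer: 6 4 7 7

Derivation:
Initial committed: {a=17, b=12, d=8}
Op 1: UPDATE a=6 (auto-commit; committed a=6)
Op 2: UPDATE b=4 (auto-commit; committed b=4)
Op 3: UPDATE e=7 (auto-commit; committed e=7)
Op 4: BEGIN: in_txn=True, pending={}
Op 5: ROLLBACK: discarded pending []; in_txn=False
Op 6: UPDATE d=7 (auto-commit; committed d=7)
Op 7: BEGIN: in_txn=True, pending={}
Op 8: COMMIT: merged [] into committed; committed now {a=6, b=4, d=7, e=7}
Final committed: {a=6, b=4, d=7, e=7}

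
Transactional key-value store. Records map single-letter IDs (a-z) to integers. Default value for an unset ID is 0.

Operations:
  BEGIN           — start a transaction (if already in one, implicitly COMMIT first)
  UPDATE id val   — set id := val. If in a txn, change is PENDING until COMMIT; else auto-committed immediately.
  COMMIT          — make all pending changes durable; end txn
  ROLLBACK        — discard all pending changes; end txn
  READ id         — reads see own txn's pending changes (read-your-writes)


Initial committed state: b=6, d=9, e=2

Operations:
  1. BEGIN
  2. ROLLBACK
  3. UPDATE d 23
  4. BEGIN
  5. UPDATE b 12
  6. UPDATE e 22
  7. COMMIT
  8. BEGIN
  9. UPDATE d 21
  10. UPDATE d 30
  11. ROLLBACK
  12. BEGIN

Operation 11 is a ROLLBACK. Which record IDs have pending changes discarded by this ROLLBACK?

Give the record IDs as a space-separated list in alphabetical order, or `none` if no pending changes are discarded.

Initial committed: {b=6, d=9, e=2}
Op 1: BEGIN: in_txn=True, pending={}
Op 2: ROLLBACK: discarded pending []; in_txn=False
Op 3: UPDATE d=23 (auto-commit; committed d=23)
Op 4: BEGIN: in_txn=True, pending={}
Op 5: UPDATE b=12 (pending; pending now {b=12})
Op 6: UPDATE e=22 (pending; pending now {b=12, e=22})
Op 7: COMMIT: merged ['b', 'e'] into committed; committed now {b=12, d=23, e=22}
Op 8: BEGIN: in_txn=True, pending={}
Op 9: UPDATE d=21 (pending; pending now {d=21})
Op 10: UPDATE d=30 (pending; pending now {d=30})
Op 11: ROLLBACK: discarded pending ['d']; in_txn=False
Op 12: BEGIN: in_txn=True, pending={}
ROLLBACK at op 11 discards: ['d']

Answer: d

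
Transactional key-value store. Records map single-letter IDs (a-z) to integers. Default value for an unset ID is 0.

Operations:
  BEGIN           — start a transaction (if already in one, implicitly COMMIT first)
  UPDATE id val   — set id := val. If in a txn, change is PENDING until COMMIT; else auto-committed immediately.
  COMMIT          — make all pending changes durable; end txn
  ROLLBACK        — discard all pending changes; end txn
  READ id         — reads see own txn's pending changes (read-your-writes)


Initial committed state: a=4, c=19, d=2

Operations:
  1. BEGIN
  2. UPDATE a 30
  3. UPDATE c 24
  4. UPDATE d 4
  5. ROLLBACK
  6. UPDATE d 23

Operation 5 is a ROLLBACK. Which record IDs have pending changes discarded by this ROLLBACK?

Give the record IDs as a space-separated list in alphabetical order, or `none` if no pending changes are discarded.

Answer: a c d

Derivation:
Initial committed: {a=4, c=19, d=2}
Op 1: BEGIN: in_txn=True, pending={}
Op 2: UPDATE a=30 (pending; pending now {a=30})
Op 3: UPDATE c=24 (pending; pending now {a=30, c=24})
Op 4: UPDATE d=4 (pending; pending now {a=30, c=24, d=4})
Op 5: ROLLBACK: discarded pending ['a', 'c', 'd']; in_txn=False
Op 6: UPDATE d=23 (auto-commit; committed d=23)
ROLLBACK at op 5 discards: ['a', 'c', 'd']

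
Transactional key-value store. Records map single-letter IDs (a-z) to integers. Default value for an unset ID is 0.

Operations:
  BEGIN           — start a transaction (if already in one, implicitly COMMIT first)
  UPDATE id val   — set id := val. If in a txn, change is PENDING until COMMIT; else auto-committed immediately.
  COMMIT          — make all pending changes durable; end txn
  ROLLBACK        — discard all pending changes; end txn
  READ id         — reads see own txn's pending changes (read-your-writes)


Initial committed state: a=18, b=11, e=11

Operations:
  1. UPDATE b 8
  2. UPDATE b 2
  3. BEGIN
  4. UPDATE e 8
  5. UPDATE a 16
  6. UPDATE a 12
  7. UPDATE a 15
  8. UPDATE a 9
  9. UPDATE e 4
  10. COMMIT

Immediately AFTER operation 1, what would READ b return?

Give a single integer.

Initial committed: {a=18, b=11, e=11}
Op 1: UPDATE b=8 (auto-commit; committed b=8)
After op 1: visible(b) = 8 (pending={}, committed={a=18, b=8, e=11})

Answer: 8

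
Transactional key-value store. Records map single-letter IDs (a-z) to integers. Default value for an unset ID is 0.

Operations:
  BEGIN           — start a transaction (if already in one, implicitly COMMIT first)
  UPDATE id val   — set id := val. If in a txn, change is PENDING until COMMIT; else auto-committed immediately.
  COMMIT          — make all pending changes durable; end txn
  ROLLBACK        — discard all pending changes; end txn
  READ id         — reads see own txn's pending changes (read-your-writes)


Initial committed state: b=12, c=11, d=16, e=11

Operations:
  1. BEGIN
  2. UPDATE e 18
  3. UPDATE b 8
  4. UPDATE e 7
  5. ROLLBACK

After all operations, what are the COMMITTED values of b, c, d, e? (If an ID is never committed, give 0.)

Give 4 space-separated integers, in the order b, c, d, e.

Answer: 12 11 16 11

Derivation:
Initial committed: {b=12, c=11, d=16, e=11}
Op 1: BEGIN: in_txn=True, pending={}
Op 2: UPDATE e=18 (pending; pending now {e=18})
Op 3: UPDATE b=8 (pending; pending now {b=8, e=18})
Op 4: UPDATE e=7 (pending; pending now {b=8, e=7})
Op 5: ROLLBACK: discarded pending ['b', 'e']; in_txn=False
Final committed: {b=12, c=11, d=16, e=11}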